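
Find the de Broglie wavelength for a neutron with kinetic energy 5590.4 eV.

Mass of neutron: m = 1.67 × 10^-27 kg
3.83 × 10^-13 m

Using λ = h/√(2mKE):

First convert KE to Joules: KE = 5590.4 eV = 8.957 × 10^-16 J

λ = h/√(2mKE)
λ = (6.626 × 10^-34 J·s) / √(2 × 1.67 × 10^-27 kg × 8.957 × 10^-16 J)
λ = 3.83 × 10^-13 m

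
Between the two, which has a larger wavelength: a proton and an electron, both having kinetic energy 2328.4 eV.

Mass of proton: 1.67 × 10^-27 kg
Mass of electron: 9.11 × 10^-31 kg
The electron has the longer wavelength.

Using λ = h/√(2mKE):

For proton: λ₁ = h/√(2m₁KE) = 5.94 × 10^-13 m
For electron: λ₂ = h/√(2m₂KE) = 2.54 × 10^-11 m

Since λ ∝ 1/√m at constant kinetic energy, the lighter particle has the longer wavelength.

The electron has the longer de Broglie wavelength.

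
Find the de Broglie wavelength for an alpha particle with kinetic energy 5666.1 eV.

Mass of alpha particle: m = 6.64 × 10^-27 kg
1.91 × 10^-13 m

Using λ = h/√(2mKE):

First convert KE to Joules: KE = 5666.1 eV = 9.078 × 10^-16 J

λ = h/√(2mKE)
λ = (6.626 × 10^-34 J·s) / √(2 × 6.64 × 10^-27 kg × 9.078 × 10^-16 J)
λ = 1.91 × 10^-13 m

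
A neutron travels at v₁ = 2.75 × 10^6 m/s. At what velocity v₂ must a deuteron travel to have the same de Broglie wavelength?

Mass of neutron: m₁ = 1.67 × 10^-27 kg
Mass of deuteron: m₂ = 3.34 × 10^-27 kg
v₂ = 1.38 × 10^6 m/s

For equal de Broglie wavelengths: λ₁ = λ₂

h/(m₁v₁) = h/(m₂v₂)
m₁v₁ = m₂v₂
v₂ = v₁ · (m₁/m₂)

v₂ = 2.75 × 10^6 m/s × (1.67 × 10^-27 kg / 3.34 × 10^-27 kg)
v₂ = 1.38 × 10^6 m/s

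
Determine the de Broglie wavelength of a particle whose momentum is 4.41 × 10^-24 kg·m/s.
1.50 × 10^-10 m

Using the de Broglie relation λ = h/p:

λ = h/p
λ = (6.626 × 10^-34 J·s) / (4.41 × 10^-24 kg·m/s)
λ = 1.50 × 10^-10 m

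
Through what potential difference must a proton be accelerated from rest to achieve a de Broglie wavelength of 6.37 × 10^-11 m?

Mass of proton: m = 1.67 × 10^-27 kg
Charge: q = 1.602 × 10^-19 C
2.02 × 10^-1 V

From λ = h/√(2mqV), we solve for V:

λ² = h²/(2mqV)
V = h²/(2mqλ²)
V = (6.626 × 10^-34 J·s)² / (2 × 1.67 × 10^-27 kg × 1.602 × 10^-19 C × (6.37 × 10^-11 m)²)
V = 2.02 × 10^-1 V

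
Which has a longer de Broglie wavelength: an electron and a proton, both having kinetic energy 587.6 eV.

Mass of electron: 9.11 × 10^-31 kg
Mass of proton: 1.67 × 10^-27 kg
The electron has the longer wavelength.

Using λ = h/√(2mKE):

For electron: λ₁ = h/√(2m₁KE) = 5.06 × 10^-11 m
For proton: λ₂ = h/√(2m₂KE) = 1.18 × 10^-12 m

Since λ ∝ 1/√m at constant kinetic energy, the lighter particle has the longer wavelength.

The electron has the longer de Broglie wavelength.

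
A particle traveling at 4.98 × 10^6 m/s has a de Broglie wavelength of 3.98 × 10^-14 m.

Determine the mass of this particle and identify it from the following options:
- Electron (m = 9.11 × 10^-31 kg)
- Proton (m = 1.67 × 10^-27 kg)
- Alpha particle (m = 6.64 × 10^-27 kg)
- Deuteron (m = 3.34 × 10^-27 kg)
The particle is a deuteron.

From λ = h/(mv), solve for mass:

m = h/(λv)
m = (6.626 × 10^-34 J·s) / (3.98 × 10^-14 m × 4.98 × 10^6 m/s)
m = 3.34 × 10^-27 kg

Comparing with the listed masses, this is closest to a deuteron.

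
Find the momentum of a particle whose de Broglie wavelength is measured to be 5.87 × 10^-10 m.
1.13 × 10^-24 kg·m/s

From the de Broglie relation λ = h/p, we solve for p:

p = h/λ
p = (6.626 × 10^-34 J·s) / (5.87 × 10^-10 m)
p = 1.13 × 10^-24 kg·m/s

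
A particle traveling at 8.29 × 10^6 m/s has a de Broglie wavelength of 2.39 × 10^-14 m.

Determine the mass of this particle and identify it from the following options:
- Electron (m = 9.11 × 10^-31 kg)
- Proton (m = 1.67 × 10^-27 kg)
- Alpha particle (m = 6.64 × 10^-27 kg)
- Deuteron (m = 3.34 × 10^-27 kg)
The particle is a deuteron.

From λ = h/(mv), solve for mass:

m = h/(λv)
m = (6.626 × 10^-34 J·s) / (2.39 × 10^-14 m × 8.29 × 10^6 m/s)
m = 3.34 × 10^-27 kg

Comparing with the listed masses, this is closest to a deuteron.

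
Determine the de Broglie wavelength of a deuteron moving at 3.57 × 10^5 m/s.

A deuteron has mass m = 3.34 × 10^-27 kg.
5.56 × 10^-13 m

Using the de Broglie relation λ = h/(mv):

λ = h/(mv)
λ = (6.626 × 10^-34 J·s) / (3.34 × 10^-27 kg × 3.57 × 10^5 m/s)
λ = 5.56 × 10^-13 m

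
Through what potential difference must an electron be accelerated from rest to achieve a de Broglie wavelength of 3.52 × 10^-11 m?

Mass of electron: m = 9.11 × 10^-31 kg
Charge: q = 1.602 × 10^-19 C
1.21 × 10^3 V

From λ = h/√(2mqV), we solve for V:

λ² = h²/(2mqV)
V = h²/(2mqλ²)
V = (6.626 × 10^-34 J·s)² / (2 × 9.11 × 10^-31 kg × 1.602 × 10^-19 C × (3.52 × 10^-11 m)²)
V = 1.21 × 10^3 V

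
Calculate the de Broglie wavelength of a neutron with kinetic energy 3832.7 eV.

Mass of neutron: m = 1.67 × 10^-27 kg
4.63 × 10^-13 m

Using λ = h/√(2mKE):

First convert KE to Joules: KE = 3832.7 eV = 6.141 × 10^-16 J

λ = h/√(2mKE)
λ = (6.626 × 10^-34 J·s) / √(2 × 1.67 × 10^-27 kg × 6.141 × 10^-16 J)
λ = 4.63 × 10^-13 m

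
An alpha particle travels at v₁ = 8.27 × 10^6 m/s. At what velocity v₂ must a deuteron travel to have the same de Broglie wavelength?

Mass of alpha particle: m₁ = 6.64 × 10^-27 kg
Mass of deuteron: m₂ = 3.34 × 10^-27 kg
v₂ = 1.64 × 10^7 m/s

For equal de Broglie wavelengths: λ₁ = λ₂

h/(m₁v₁) = h/(m₂v₂)
m₁v₁ = m₂v₂
v₂ = v₁ · (m₁/m₂)

v₂ = 8.27 × 10^6 m/s × (6.64 × 10^-27 kg / 3.34 × 10^-27 kg)
v₂ = 1.64 × 10^7 m/s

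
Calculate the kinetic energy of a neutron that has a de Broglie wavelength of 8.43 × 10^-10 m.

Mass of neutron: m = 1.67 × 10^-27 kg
1.85 × 10^-22 J (or 1.15 × 10^-3 eV)

From λ = h/√(2mKE), we solve for KE:

λ² = h²/(2mKE)
KE = h²/(2mλ²)
KE = (6.626 × 10^-34 J·s)² / (2 × 1.67 × 10^-27 kg × (8.43 × 10^-10 m)²)
KE = 1.85 × 10^-22 J
KE = 1.15 × 10^-3 eV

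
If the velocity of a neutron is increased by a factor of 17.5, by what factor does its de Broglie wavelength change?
The wavelength decreases by a factor of 17.5.

From λ = h/(mv), the wavelength is inversely proportional to velocity:

λ ∝ 1/v

If v → 17.5v, then λ → λ/17.5

When velocity is increased by a factor of 17.5, the wavelength decreases by a factor of 17.5.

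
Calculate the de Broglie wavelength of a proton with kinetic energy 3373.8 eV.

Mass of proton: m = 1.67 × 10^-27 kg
4.93 × 10^-13 m

Using λ = h/√(2mKE):

First convert KE to Joules: KE = 3373.8 eV = 5.405 × 10^-16 J

λ = h/√(2mKE)
λ = (6.626 × 10^-34 J·s) / √(2 × 1.67 × 10^-27 kg × 5.405 × 10^-16 J)
λ = 4.93 × 10^-13 m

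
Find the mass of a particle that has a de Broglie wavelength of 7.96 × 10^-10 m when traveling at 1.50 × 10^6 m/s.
5.55 × 10^-31 kg

From the de Broglie relation λ = h/(mv), we solve for m:

m = h/(λv)
m = (6.626 × 10^-34 J·s) / (7.96 × 10^-10 m × 1.50 × 10^6 m/s)
m = 5.55 × 10^-31 kg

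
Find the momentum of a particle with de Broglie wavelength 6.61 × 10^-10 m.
1.00 × 10^-24 kg·m/s

From the de Broglie relation λ = h/p, we solve for p:

p = h/λ
p = (6.626 × 10^-34 J·s) / (6.61 × 10^-10 m)
p = 1.00 × 10^-24 kg·m/s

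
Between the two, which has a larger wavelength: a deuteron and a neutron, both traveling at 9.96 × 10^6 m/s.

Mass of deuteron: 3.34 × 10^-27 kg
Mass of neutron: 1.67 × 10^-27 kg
The neutron has the longer wavelength.

Using λ = h/(mv), since both particles have the same velocity, the wavelength depends only on mass.

For deuteron: λ₁ = h/(m₁v) = 1.99 × 10^-14 m
For neutron: λ₂ = h/(m₂v) = 3.98 × 10^-14 m

Since λ ∝ 1/m at constant velocity, the lighter particle has the longer wavelength.

The neutron has the longer de Broglie wavelength.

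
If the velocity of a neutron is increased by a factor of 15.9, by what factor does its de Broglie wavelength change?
The wavelength decreases by a factor of 15.9.

From λ = h/(mv), the wavelength is inversely proportional to velocity:

λ ∝ 1/v

If v → 15.9v, then λ → λ/15.9

When velocity is increased by a factor of 15.9, the wavelength decreases by a factor of 15.9.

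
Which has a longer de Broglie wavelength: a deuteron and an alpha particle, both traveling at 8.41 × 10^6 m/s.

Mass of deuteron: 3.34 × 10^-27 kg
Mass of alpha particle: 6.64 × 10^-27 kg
The deuteron has the longer wavelength.

Using λ = h/(mv), since both particles have the same velocity, the wavelength depends only on mass.

For deuteron: λ₁ = h/(m₁v) = 2.36 × 10^-14 m
For alpha particle: λ₂ = h/(m₂v) = 1.19 × 10^-14 m

Since λ ∝ 1/m at constant velocity, the lighter particle has the longer wavelength.

The deuteron has the longer de Broglie wavelength.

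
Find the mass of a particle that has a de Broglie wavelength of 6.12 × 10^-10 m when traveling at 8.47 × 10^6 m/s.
1.28 × 10^-31 kg

From the de Broglie relation λ = h/(mv), we solve for m:

m = h/(λv)
m = (6.626 × 10^-34 J·s) / (6.12 × 10^-10 m × 8.47 × 10^6 m/s)
m = 1.28 × 10^-31 kg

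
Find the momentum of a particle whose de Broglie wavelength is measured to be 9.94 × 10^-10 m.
6.67 × 10^-25 kg·m/s

From the de Broglie relation λ = h/p, we solve for p:

p = h/λ
p = (6.626 × 10^-34 J·s) / (9.94 × 10^-10 m)
p = 6.67 × 10^-25 kg·m/s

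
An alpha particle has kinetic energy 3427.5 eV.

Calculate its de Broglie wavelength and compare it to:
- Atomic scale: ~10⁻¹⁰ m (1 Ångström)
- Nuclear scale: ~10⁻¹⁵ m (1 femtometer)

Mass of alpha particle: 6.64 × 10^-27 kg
λ = 2.45 × 10^-13 m, which is between nuclear and atomic scales.

Using λ = h/√(2mKE):

KE = 3427.5 eV = 5.491 × 10^-16 J

λ = h/√(2mKE)
λ = (6.626 × 10^-34 J·s) / √(2 × 6.64 × 10^-27 kg × 5.491 × 10^-16 J)
λ = 2.45 × 10^-13 m

Comparison:
- Atomic scale (10⁻¹⁰ m): λ is 0.0025× this size
- Nuclear scale (10⁻¹⁵ m): λ is 2.5e+02× this size

The wavelength is between nuclear and atomic scales.

This wavelength is appropriate for probing atomic structure but too large for nuclear physics experiments.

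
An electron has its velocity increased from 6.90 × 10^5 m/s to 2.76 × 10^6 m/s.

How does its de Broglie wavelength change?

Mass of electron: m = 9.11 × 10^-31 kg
The wavelength decreases by a factor of 4.

Using λ = h/(mv):

Initial wavelength: λ₁ = h/(mv₁) = 1.05 × 10^-9 m
Final wavelength: λ₂ = h/(mv₂) = 2.64 × 10^-10 m

Since λ ∝ 1/v, when velocity increases by a factor of 4, the wavelength decreases by a factor of 4.

λ₂/λ₁ = v₁/v₂ = 1/4

The wavelength decreases by a factor of 4.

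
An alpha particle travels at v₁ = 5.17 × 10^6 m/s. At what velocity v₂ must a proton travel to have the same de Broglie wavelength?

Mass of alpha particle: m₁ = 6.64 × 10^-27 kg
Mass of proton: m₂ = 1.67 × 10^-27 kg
v₂ = 2.06 × 10^7 m/s

For equal de Broglie wavelengths: λ₁ = λ₂

h/(m₁v₁) = h/(m₂v₂)
m₁v₁ = m₂v₂
v₂ = v₁ · (m₁/m₂)

v₂ = 5.17 × 10^6 m/s × (6.64 × 10^-27 kg / 1.67 × 10^-27 kg)
v₂ = 2.06 × 10^7 m/s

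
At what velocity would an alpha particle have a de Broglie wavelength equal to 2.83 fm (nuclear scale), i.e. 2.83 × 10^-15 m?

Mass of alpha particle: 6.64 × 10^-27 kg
3.53 × 10^7 m/s

From λ = h/(mv), solve for v:

v = h/(mλ)
v = (6.626 × 10^-34 J·s) / (6.64 × 10^-27 kg × 2.83 × 10^-15 m)
v = 3.53 × 10^7 m/s

Note: This velocity is 11.8% of the speed of light, so relativistic corrections would be needed for a more accurate calculation.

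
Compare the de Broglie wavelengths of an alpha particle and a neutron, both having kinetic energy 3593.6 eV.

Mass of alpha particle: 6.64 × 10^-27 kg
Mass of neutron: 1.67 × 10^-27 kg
The neutron has the longer wavelength.

Using λ = h/√(2mKE):

For alpha particle: λ₁ = h/√(2m₁KE) = 2.40 × 10^-13 m
For neutron: λ₂ = h/√(2m₂KE) = 4.78 × 10^-13 m

Since λ ∝ 1/√m at constant kinetic energy, the lighter particle has the longer wavelength.

The neutron has the longer de Broglie wavelength.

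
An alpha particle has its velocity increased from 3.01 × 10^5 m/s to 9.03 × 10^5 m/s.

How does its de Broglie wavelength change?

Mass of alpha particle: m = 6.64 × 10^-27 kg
The wavelength decreases by a factor of 3.

Using λ = h/(mv):

Initial wavelength: λ₁ = h/(mv₁) = 3.32 × 10^-13 m
Final wavelength: λ₂ = h/(mv₂) = 1.11 × 10^-13 m

Since λ ∝ 1/v, when velocity increases by a factor of 3, the wavelength decreases by a factor of 3.

λ₂/λ₁ = v₁/v₂ = 1/3

The wavelength decreases by a factor of 3.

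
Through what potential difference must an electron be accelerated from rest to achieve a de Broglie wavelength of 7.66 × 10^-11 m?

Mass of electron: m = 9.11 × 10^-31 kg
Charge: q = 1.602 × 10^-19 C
256 V

From λ = h/√(2mqV), we solve for V:

λ² = h²/(2mqV)
V = h²/(2mqλ²)
V = (6.626 × 10^-34 J·s)² / (2 × 9.11 × 10^-31 kg × 1.602 × 10^-19 C × (7.66 × 10^-11 m)²)
V = 256 V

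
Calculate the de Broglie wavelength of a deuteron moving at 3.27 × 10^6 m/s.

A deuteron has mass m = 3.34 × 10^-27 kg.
6.07 × 10^-14 m

Using the de Broglie relation λ = h/(mv):

λ = h/(mv)
λ = (6.626 × 10^-34 J·s) / (3.34 × 10^-27 kg × 3.27 × 10^6 m/s)
λ = 6.07 × 10^-14 m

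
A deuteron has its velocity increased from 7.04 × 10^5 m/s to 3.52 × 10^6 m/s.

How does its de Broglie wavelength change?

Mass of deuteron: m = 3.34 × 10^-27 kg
The wavelength decreases by a factor of 5.

Using λ = h/(mv):

Initial wavelength: λ₁ = h/(mv₁) = 2.82 × 10^-13 m
Final wavelength: λ₂ = h/(mv₂) = 5.64 × 10^-14 m

Since λ ∝ 1/v, when velocity increases by a factor of 5, the wavelength decreases by a factor of 5.

λ₂/λ₁ = v₁/v₂ = 1/5

The wavelength decreases by a factor of 5.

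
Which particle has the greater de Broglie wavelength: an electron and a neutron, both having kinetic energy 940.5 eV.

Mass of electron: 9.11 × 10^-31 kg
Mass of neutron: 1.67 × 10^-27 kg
The electron has the longer wavelength.

Using λ = h/√(2mKE):

For electron: λ₁ = h/√(2m₁KE) = 4.00 × 10^-11 m
For neutron: λ₂ = h/√(2m₂KE) = 9.34 × 10^-13 m

Since λ ∝ 1/√m at constant kinetic energy, the lighter particle has the longer wavelength.

The electron has the longer de Broglie wavelength.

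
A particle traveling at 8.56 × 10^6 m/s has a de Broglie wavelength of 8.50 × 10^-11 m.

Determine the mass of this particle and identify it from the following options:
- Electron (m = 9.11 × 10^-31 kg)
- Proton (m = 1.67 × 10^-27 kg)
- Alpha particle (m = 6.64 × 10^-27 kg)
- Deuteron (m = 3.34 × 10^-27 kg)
The particle is an electron.

From λ = h/(mv), solve for mass:

m = h/(λv)
m = (6.626 × 10^-34 J·s) / (8.50 × 10^-11 m × 8.56 × 10^6 m/s)
m = 9.11 × 10^-31 kg

Comparing with the listed masses, this is closest to an electron.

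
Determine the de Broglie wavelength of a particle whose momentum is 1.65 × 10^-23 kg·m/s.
4.02 × 10^-11 m

Using the de Broglie relation λ = h/p:

λ = h/p
λ = (6.626 × 10^-34 J·s) / (1.65 × 10^-23 kg·m/s)
λ = 4.02 × 10^-11 m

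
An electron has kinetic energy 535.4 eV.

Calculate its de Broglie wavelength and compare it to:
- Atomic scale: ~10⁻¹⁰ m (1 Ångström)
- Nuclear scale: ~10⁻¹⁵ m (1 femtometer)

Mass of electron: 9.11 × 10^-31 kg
λ = 5.30 × 10^-11 m, which is between nuclear and atomic scales.

Using λ = h/√(2mKE):

KE = 535.4 eV = 8.578 × 10^-17 J

λ = h/√(2mKE)
λ = (6.626 × 10^-34 J·s) / √(2 × 9.11 × 10^-31 kg × 8.578 × 10^-17 J)
λ = 5.30 × 10^-11 m

Comparison:
- Atomic scale (10⁻¹⁰ m): λ is 0.53× this size
- Nuclear scale (10⁻¹⁵ m): λ is 5.3e+04× this size

The wavelength is between nuclear and atomic scales.

This wavelength is appropriate for probing atomic structure but too large for nuclear physics experiments.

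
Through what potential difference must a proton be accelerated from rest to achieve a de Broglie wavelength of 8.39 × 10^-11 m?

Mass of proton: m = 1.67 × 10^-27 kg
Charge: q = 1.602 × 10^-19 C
1.17 × 10^-1 V

From λ = h/√(2mqV), we solve for V:

λ² = h²/(2mqV)
V = h²/(2mqλ²)
V = (6.626 × 10^-34 J·s)² / (2 × 1.67 × 10^-27 kg × 1.602 × 10^-19 C × (8.39 × 10^-11 m)²)
V = 1.17 × 10^-1 V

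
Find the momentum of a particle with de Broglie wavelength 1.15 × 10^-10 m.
5.76 × 10^-24 kg·m/s

From the de Broglie relation λ = h/p, we solve for p:

p = h/λ
p = (6.626 × 10^-34 J·s) / (1.15 × 10^-10 m)
p = 5.76 × 10^-24 kg·m/s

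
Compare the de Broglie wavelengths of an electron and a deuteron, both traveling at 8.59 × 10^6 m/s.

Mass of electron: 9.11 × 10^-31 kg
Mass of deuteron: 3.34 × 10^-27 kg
The electron has the longer wavelength.

Using λ = h/(mv), since both particles have the same velocity, the wavelength depends only on mass.

For electron: λ₁ = h/(m₁v) = 8.47 × 10^-11 m
For deuteron: λ₂ = h/(m₂v) = 2.31 × 10^-14 m

Since λ ∝ 1/m at constant velocity, the lighter particle has the longer wavelength.

The electron has the longer de Broglie wavelength.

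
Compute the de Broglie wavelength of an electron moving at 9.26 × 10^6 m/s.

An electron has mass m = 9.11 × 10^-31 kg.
7.85 × 10^-11 m

Using the de Broglie relation λ = h/(mv):

λ = h/(mv)
λ = (6.626 × 10^-34 J·s) / (9.11 × 10^-31 kg × 9.26 × 10^6 m/s)
λ = 7.85 × 10^-11 m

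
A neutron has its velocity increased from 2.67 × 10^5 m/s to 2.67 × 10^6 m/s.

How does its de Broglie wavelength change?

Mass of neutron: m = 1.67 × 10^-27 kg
The wavelength decreases by a factor of 10.

Using λ = h/(mv):

Initial wavelength: λ₁ = h/(mv₁) = 1.49 × 10^-12 m
Final wavelength: λ₂ = h/(mv₂) = 1.49 × 10^-13 m

Since λ ∝ 1/v, when velocity increases by a factor of 10, the wavelength decreases by a factor of 10.

λ₂/λ₁ = v₁/v₂ = 1/10

The wavelength decreases by a factor of 10.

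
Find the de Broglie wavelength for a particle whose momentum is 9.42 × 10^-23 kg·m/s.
7.03 × 10^-12 m

Using the de Broglie relation λ = h/p:

λ = h/p
λ = (6.626 × 10^-34 J·s) / (9.42 × 10^-23 kg·m/s)
λ = 7.03 × 10^-12 m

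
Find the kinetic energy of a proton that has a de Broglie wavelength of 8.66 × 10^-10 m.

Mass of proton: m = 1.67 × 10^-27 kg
1.75 × 10^-22 J (or 1.09 × 10^-3 eV)

From λ = h/√(2mKE), we solve for KE:

λ² = h²/(2mKE)
KE = h²/(2mλ²)
KE = (6.626 × 10^-34 J·s)² / (2 × 1.67 × 10^-27 kg × (8.66 × 10^-10 m)²)
KE = 1.75 × 10^-22 J
KE = 1.09 × 10^-3 eV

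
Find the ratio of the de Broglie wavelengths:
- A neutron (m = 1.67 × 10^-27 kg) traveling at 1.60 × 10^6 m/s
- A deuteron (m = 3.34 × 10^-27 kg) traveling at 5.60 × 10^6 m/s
λ₁/λ₂ = 7.00

Using λ = h/(mv):

λ₁ = h/(m₁v₁) = 2.48 × 10^-13 m
λ₂ = h/(m₂v₂) = 3.54 × 10^-14 m

Ratio λ₁/λ₂ = (m₂v₂)/(m₁v₁)
         = (3.34 × 10^-27 kg × 5.60 × 10^6 m/s) / (1.67 × 10^-27 kg × 1.60 × 10^6 m/s)
         = 7.00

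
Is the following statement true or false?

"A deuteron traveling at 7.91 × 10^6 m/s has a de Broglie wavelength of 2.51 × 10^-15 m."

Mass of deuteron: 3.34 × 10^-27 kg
False

The claim is incorrect.

Using λ = h/(mv):
λ = (6.626 × 10^-34 J·s) / (3.34 × 10^-27 kg × 7.91 × 10^6 m/s)
λ = 2.51 × 10^-14 m

The actual wavelength differs from the claimed 2.51 × 10^-15 m.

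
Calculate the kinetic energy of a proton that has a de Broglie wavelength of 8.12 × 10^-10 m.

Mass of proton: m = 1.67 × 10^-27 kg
1.99 × 10^-22 J (or 1.24 × 10^-3 eV)

From λ = h/√(2mKE), we solve for KE:

λ² = h²/(2mKE)
KE = h²/(2mλ²)
KE = (6.626 × 10^-34 J·s)² / (2 × 1.67 × 10^-27 kg × (8.12 × 10^-10 m)²)
KE = 1.99 × 10^-22 J
KE = 1.24 × 10^-3 eV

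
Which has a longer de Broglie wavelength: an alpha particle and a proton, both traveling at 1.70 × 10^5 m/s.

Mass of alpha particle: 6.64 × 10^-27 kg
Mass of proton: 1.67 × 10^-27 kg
The proton has the longer wavelength.

Using λ = h/(mv), since both particles have the same velocity, the wavelength depends only on mass.

For alpha particle: λ₁ = h/(m₁v) = 5.87 × 10^-13 m
For proton: λ₂ = h/(m₂v) = 2.33 × 10^-12 m

Since λ ∝ 1/m at constant velocity, the lighter particle has the longer wavelength.

The proton has the longer de Broglie wavelength.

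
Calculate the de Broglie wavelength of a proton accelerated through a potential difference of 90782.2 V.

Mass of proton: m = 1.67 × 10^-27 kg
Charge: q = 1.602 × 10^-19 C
9.51 × 10^-14 m

When a particle is accelerated through voltage V, it gains kinetic energy KE = qV.

The de Broglie wavelength is then λ = h/√(2mqV):

λ = h/√(2mqV)
λ = (6.626 × 10^-34 J·s) / √(2 × 1.67 × 10^-27 kg × 1.602 × 10^-19 C × 90782.2 V)
λ = 9.51 × 10^-14 m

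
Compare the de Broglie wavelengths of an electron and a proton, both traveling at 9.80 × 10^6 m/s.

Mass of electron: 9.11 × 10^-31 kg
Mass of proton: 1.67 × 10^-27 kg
The electron has the longer wavelength.

Using λ = h/(mv), since both particles have the same velocity, the wavelength depends only on mass.

For electron: λ₁ = h/(m₁v) = 7.42 × 10^-11 m
For proton: λ₂ = h/(m₂v) = 4.05 × 10^-14 m

Since λ ∝ 1/m at constant velocity, the lighter particle has the longer wavelength.

The electron has the longer de Broglie wavelength.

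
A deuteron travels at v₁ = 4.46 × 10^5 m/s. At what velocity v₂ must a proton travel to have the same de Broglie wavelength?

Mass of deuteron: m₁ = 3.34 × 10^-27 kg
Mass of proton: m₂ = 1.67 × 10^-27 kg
v₂ = 8.92 × 10^5 m/s

For equal de Broglie wavelengths: λ₁ = λ₂

h/(m₁v₁) = h/(m₂v₂)
m₁v₁ = m₂v₂
v₂ = v₁ · (m₁/m₂)

v₂ = 4.46 × 10^5 m/s × (3.34 × 10^-27 kg / 1.67 × 10^-27 kg)
v₂ = 8.92 × 10^5 m/s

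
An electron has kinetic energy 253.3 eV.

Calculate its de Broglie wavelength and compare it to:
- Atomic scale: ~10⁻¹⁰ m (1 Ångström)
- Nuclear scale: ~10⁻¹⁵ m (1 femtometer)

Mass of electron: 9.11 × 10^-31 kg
λ = 7.71 × 10^-11 m, which is between nuclear and atomic scales.

Using λ = h/√(2mKE):

KE = 253.3 eV = 4.058 × 10^-17 J

λ = h/√(2mKE)
λ = (6.626 × 10^-34 J·s) / √(2 × 9.11 × 10^-31 kg × 4.058 × 10^-17 J)
λ = 7.71 × 10^-11 m

Comparison:
- Atomic scale (10⁻¹⁰ m): λ is 0.77× this size
- Nuclear scale (10⁻¹⁵ m): λ is 7.7e+04× this size

The wavelength is between nuclear and atomic scales.

This wavelength is appropriate for probing atomic structure but too large for nuclear physics experiments.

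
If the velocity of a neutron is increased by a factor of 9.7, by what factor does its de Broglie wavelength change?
The wavelength decreases by a factor of 9.7.

From λ = h/(mv), the wavelength is inversely proportional to velocity:

λ ∝ 1/v

If v → 9.7v, then λ → λ/9.7

When velocity is increased by a factor of 9.7, the wavelength decreases by a factor of 9.7.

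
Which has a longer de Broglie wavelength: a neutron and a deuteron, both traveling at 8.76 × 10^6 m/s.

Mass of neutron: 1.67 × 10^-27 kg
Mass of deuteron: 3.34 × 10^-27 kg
The neutron has the longer wavelength.

Using λ = h/(mv), since both particles have the same velocity, the wavelength depends only on mass.

For neutron: λ₁ = h/(m₁v) = 4.53 × 10^-14 m
For deuteron: λ₂ = h/(m₂v) = 2.26 × 10^-14 m

Since λ ∝ 1/m at constant velocity, the lighter particle has the longer wavelength.

The neutron has the longer de Broglie wavelength.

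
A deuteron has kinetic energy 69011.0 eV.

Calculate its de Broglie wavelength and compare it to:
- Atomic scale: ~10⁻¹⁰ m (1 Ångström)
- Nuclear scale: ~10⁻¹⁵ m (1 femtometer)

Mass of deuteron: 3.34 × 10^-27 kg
λ = 7.71 × 10^-14 m, which is between nuclear and atomic scales.

Using λ = h/√(2mKE):

KE = 69011.0 eV = 1.106 × 10^-14 J

λ = h/√(2mKE)
λ = (6.626 × 10^-34 J·s) / √(2 × 3.34 × 10^-27 kg × 1.106 × 10^-14 J)
λ = 7.71 × 10^-14 m

Comparison:
- Atomic scale (10⁻¹⁰ m): λ is 0.00077× this size
- Nuclear scale (10⁻¹⁵ m): λ is 77× this size

The wavelength is between nuclear and atomic scales.

This wavelength is appropriate for probing atomic structure but too large for nuclear physics experiments.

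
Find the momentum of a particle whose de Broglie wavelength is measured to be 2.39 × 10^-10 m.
2.77 × 10^-24 kg·m/s

From the de Broglie relation λ = h/p, we solve for p:

p = h/λ
p = (6.626 × 10^-34 J·s) / (2.39 × 10^-10 m)
p = 2.77 × 10^-24 kg·m/s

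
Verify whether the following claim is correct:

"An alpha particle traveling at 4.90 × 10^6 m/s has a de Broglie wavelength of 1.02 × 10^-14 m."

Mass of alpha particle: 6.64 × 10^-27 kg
False

The claim is incorrect.

Using λ = h/(mv):
λ = (6.626 × 10^-34 J·s) / (6.64 × 10^-27 kg × 4.90 × 10^6 m/s)
λ = 2.04 × 10^-14 m

The actual wavelength differs from the claimed 1.02 × 10^-14 m.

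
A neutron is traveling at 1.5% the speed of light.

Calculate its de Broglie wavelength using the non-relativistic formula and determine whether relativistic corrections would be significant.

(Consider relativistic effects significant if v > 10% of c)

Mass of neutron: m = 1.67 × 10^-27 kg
No, relativistic corrections are not needed.

Using the non-relativistic de Broglie formula λ = h/(mv):

v = 1.5% × c = 4.497 × 10^6 m/s

λ = h/(mv)
λ = (6.626 × 10^-34 J·s) / (1.67 × 10^-27 kg × 4.497 × 10^6 m/s)
λ = 8.82 × 10^-14 m

Since v = 1.5% of c < 10% of c, relativistic corrections are NOT significant and this non-relativistic result is a good approximation.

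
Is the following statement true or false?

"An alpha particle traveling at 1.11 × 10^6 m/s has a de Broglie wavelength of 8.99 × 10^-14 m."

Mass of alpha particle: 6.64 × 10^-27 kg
True

The claim is correct.

Using λ = h/(mv):
λ = (6.626 × 10^-34 J·s) / (6.64 × 10^-27 kg × 1.11 × 10^6 m/s)
λ = 8.99 × 10^-14 m

This matches the claimed value.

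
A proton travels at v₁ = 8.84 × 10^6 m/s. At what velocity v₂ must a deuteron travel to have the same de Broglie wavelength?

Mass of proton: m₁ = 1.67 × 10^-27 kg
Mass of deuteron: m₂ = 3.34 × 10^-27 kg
v₂ = 4.42 × 10^6 m/s

For equal de Broglie wavelengths: λ₁ = λ₂

h/(m₁v₁) = h/(m₂v₂)
m₁v₁ = m₂v₂
v₂ = v₁ · (m₁/m₂)

v₂ = 8.84 × 10^6 m/s × (1.67 × 10^-27 kg / 3.34 × 10^-27 kg)
v₂ = 4.42 × 10^6 m/s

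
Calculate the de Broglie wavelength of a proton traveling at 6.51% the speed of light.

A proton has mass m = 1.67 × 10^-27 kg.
2.03 × 10^-14 m

Using the de Broglie relation λ = h/(mv):

v = 6.51% × c = 1.952 × 10^7 m/s

λ = h/(mv)
λ = (6.626 × 10^-34 J·s) / (1.67 × 10^-27 kg × 1.952 × 10^7 m/s)
λ = 2.03 × 10^-14 m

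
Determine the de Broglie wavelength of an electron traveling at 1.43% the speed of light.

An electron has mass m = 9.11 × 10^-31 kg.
1.70 × 10^-10 m

Using the de Broglie relation λ = h/(mv):

v = 1.43% × c = 4.287 × 10^6 m/s

λ = h/(mv)
λ = (6.626 × 10^-34 J·s) / (9.11 × 10^-31 kg × 4.287 × 10^6 m/s)
λ = 1.70 × 10^-10 m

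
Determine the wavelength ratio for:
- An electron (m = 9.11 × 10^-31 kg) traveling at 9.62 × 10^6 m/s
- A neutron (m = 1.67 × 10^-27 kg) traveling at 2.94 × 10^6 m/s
λ₁/λ₂ = 560

Using λ = h/(mv):

λ₁ = h/(m₁v₁) = 7.56 × 10^-11 m
λ₂ = h/(m₂v₂) = 1.35 × 10^-13 m

Ratio λ₁/λ₂ = (m₂v₂)/(m₁v₁)
         = (1.67 × 10^-27 kg × 2.94 × 10^6 m/s) / (9.11 × 10^-31 kg × 9.62 × 10^6 m/s)
         = 560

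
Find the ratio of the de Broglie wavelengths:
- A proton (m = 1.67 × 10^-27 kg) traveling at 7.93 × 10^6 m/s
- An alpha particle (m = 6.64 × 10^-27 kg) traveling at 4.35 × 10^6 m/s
λ₁/λ₂ = 2.18

Using λ = h/(mv):

λ₁ = h/(m₁v₁) = 5.00 × 10^-14 m
λ₂ = h/(m₂v₂) = 2.29 × 10^-14 m

Ratio λ₁/λ₂ = (m₂v₂)/(m₁v₁)
         = (6.64 × 10^-27 kg × 4.35 × 10^6 m/s) / (1.67 × 10^-27 kg × 7.93 × 10^6 m/s)
         = 2.18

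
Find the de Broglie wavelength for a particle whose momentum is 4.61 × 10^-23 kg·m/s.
1.44 × 10^-11 m

Using the de Broglie relation λ = h/p:

λ = h/p
λ = (6.626 × 10^-34 J·s) / (4.61 × 10^-23 kg·m/s)
λ = 1.44 × 10^-11 m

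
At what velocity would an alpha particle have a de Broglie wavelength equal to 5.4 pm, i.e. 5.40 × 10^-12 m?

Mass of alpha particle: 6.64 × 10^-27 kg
1.85 × 10^4 m/s

From λ = h/(mv), solve for v:

v = h/(mλ)
v = (6.626 × 10^-34 J·s) / (6.64 × 10^-27 kg × 5.40 × 10^-12 m)
v = 1.85 × 10^4 m/s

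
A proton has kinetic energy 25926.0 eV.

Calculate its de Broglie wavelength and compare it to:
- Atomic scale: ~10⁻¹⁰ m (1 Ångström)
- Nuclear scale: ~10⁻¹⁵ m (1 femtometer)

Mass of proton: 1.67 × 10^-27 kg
λ = 1.78 × 10^-13 m, which is between nuclear and atomic scales.

Using λ = h/√(2mKE):

KE = 25926.0 eV = 4.154 × 10^-15 J

λ = h/√(2mKE)
λ = (6.626 × 10^-34 J·s) / √(2 × 1.67 × 10^-27 kg × 4.154 × 10^-15 J)
λ = 1.78 × 10^-13 m

Comparison:
- Atomic scale (10⁻¹⁰ m): λ is 0.0018× this size
- Nuclear scale (10⁻¹⁵ m): λ is 1.8e+02× this size

The wavelength is between nuclear and atomic scales.

This wavelength is appropriate for probing atomic structure but too large for nuclear physics experiments.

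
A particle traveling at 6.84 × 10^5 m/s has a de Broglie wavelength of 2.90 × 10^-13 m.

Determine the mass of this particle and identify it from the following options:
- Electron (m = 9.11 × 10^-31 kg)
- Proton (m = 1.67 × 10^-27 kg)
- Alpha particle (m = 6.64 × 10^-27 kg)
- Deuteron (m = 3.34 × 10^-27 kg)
The particle is a deuteron.

From λ = h/(mv), solve for mass:

m = h/(λv)
m = (6.626 × 10^-34 J·s) / (2.90 × 10^-13 m × 6.84 × 10^5 m/s)
m = 3.34 × 10^-27 kg

Comparing with the listed masses, this is closest to a deuteron.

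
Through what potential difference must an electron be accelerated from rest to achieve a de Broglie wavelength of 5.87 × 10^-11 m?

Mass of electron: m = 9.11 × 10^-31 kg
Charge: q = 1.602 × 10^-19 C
437 V

From λ = h/√(2mqV), we solve for V:

λ² = h²/(2mqV)
V = h²/(2mqλ²)
V = (6.626 × 10^-34 J·s)² / (2 × 9.11 × 10^-31 kg × 1.602 × 10^-19 C × (5.87 × 10^-11 m)²)
V = 437 V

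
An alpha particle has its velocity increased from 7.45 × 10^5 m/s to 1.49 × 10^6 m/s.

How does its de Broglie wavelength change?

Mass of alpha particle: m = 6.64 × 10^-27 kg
The wavelength decreases by a factor of 2.

Using λ = h/(mv):

Initial wavelength: λ₁ = h/(mv₁) = 1.34 × 10^-13 m
Final wavelength: λ₂ = h/(mv₂) = 6.70 × 10^-14 m

Since λ ∝ 1/v, when velocity increases by a factor of 2, the wavelength decreases by a factor of 2.

λ₂/λ₁ = v₁/v₂ = 1/2

The wavelength decreases by a factor of 2.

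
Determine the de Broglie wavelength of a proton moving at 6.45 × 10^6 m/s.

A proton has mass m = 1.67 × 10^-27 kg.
6.15 × 10^-14 m

Using the de Broglie relation λ = h/(mv):

λ = h/(mv)
λ = (6.626 × 10^-34 J·s) / (1.67 × 10^-27 kg × 6.45 × 10^6 m/s)
λ = 6.15 × 10^-14 m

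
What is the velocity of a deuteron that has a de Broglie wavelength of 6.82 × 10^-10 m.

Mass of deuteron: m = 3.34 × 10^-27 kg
2.91 × 10^2 m/s

From the de Broglie relation λ = h/(mv), we solve for v:

v = h/(mλ)
v = (6.626 × 10^-34 J·s) / (3.34 × 10^-27 kg × 6.82 × 10^-10 m)
v = 2.91 × 10^2 m/s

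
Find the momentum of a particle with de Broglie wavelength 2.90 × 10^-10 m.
2.28 × 10^-24 kg·m/s

From the de Broglie relation λ = h/p, we solve for p:

p = h/λ
p = (6.626 × 10^-34 J·s) / (2.90 × 10^-10 m)
p = 2.28 × 10^-24 kg·m/s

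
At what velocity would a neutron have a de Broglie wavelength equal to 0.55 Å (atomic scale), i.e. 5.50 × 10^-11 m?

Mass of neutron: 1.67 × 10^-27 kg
7.21 × 10^3 m/s

From λ = h/(mv), solve for v:

v = h/(mλ)
v = (6.626 × 10^-34 J·s) / (1.67 × 10^-27 kg × 5.50 × 10^-11 m)
v = 7.21 × 10^3 m/s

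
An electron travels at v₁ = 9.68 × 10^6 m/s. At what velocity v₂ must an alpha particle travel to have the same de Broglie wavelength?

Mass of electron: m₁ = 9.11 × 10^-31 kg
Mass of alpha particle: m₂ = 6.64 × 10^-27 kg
v₂ = 1.33 × 10^3 m/s

For equal de Broglie wavelengths: λ₁ = λ₂

h/(m₁v₁) = h/(m₂v₂)
m₁v₁ = m₂v₂
v₂ = v₁ · (m₁/m₂)

v₂ = 9.68 × 10^6 m/s × (9.11 × 10^-31 kg / 6.64 × 10^-27 kg)
v₂ = 1.33 × 10^3 m/s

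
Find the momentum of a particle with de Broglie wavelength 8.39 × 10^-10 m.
7.90 × 10^-25 kg·m/s

From the de Broglie relation λ = h/p, we solve for p:

p = h/λ
p = (6.626 × 10^-34 J·s) / (8.39 × 10^-10 m)
p = 7.90 × 10^-25 kg·m/s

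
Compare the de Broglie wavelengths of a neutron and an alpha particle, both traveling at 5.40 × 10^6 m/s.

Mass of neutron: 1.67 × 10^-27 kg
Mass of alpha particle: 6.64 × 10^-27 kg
The neutron has the longer wavelength.

Using λ = h/(mv), since both particles have the same velocity, the wavelength depends only on mass.

For neutron: λ₁ = h/(m₁v) = 7.35 × 10^-14 m
For alpha particle: λ₂ = h/(m₂v) = 1.85 × 10^-14 m

Since λ ∝ 1/m at constant velocity, the lighter particle has the longer wavelength.

The neutron has the longer de Broglie wavelength.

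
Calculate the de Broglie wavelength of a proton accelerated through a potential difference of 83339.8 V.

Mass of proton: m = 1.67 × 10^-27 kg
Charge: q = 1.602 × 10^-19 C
9.92 × 10^-14 m

When a particle is accelerated through voltage V, it gains kinetic energy KE = qV.

The de Broglie wavelength is then λ = h/√(2mqV):

λ = h/√(2mqV)
λ = (6.626 × 10^-34 J·s) / √(2 × 1.67 × 10^-27 kg × 1.602 × 10^-19 C × 83339.8 V)
λ = 9.92 × 10^-14 m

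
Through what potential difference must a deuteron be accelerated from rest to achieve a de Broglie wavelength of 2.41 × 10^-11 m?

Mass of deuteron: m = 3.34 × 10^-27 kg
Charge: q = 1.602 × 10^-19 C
7.06 × 10^-1 V

From λ = h/√(2mqV), we solve for V:

λ² = h²/(2mqV)
V = h²/(2mqλ²)
V = (6.626 × 10^-34 J·s)² / (2 × 3.34 × 10^-27 kg × 1.602 × 10^-19 C × (2.41 × 10^-11 m)²)
V = 7.06 × 10^-1 V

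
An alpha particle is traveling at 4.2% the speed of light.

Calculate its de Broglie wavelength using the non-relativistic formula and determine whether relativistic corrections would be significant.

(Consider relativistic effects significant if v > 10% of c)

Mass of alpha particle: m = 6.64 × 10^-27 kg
No, relativistic corrections are not needed.

Using the non-relativistic de Broglie formula λ = h/(mv):

v = 4.2% × c = 1.259 × 10^7 m/s

λ = h/(mv)
λ = (6.626 × 10^-34 J·s) / (6.64 × 10^-27 kg × 1.259 × 10^7 m/s)
λ = 7.93 × 10^-15 m

Since v = 4.2% of c < 10% of c, relativistic corrections are NOT significant and this non-relativistic result is a good approximation.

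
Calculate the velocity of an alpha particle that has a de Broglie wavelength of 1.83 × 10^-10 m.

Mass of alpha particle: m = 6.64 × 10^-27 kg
5.45 × 10^2 m/s

From the de Broglie relation λ = h/(mv), we solve for v:

v = h/(mλ)
v = (6.626 × 10^-34 J·s) / (6.64 × 10^-27 kg × 1.83 × 10^-10 m)
v = 5.45 × 10^2 m/s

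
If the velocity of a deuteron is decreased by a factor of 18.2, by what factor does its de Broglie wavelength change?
The wavelength increases by a factor of 18.2.

From λ = h/(mv), the wavelength is inversely proportional to velocity:

λ ∝ 1/v

If v → v/18.2, then λ → 18.2λ

When velocity is decreased by a factor of 18.2, the wavelength increases by a factor of 18.2.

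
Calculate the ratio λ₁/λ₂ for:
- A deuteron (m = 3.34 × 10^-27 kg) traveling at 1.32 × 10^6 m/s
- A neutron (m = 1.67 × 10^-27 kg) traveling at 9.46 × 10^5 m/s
λ₁/λ₂ = 0.358

Using λ = h/(mv):

λ₁ = h/(m₁v₁) = 1.50 × 10^-13 m
λ₂ = h/(m₂v₂) = 4.19 × 10^-13 m

Ratio λ₁/λ₂ = (m₂v₂)/(m₁v₁)
         = (1.67 × 10^-27 kg × 9.46 × 10^5 m/s) / (3.34 × 10^-27 kg × 1.32 × 10^6 m/s)
         = 0.358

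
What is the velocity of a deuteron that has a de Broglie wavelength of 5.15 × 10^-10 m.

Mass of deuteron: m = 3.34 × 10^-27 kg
3.85 × 10^2 m/s

From the de Broglie relation λ = h/(mv), we solve for v:

v = h/(mλ)
v = (6.626 × 10^-34 J·s) / (3.34 × 10^-27 kg × 5.15 × 10^-10 m)
v = 3.85 × 10^2 m/s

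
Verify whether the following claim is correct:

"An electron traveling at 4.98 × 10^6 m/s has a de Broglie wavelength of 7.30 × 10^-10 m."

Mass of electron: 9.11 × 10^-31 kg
False

The claim is incorrect.

Using λ = h/(mv):
λ = (6.626 × 10^-34 J·s) / (9.11 × 10^-31 kg × 4.98 × 10^6 m/s)
λ = 1.46 × 10^-10 m

The actual wavelength differs from the claimed 7.30 × 10^-10 m.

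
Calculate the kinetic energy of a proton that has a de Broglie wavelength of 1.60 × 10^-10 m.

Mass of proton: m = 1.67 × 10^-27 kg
5.13 × 10^-21 J (or 0.0320 eV)

From λ = h/√(2mKE), we solve for KE:

λ² = h²/(2mKE)
KE = h²/(2mλ²)
KE = (6.626 × 10^-34 J·s)² / (2 × 1.67 × 10^-27 kg × (1.60 × 10^-10 m)²)
KE = 5.13 × 10^-21 J
KE = 0.0320 eV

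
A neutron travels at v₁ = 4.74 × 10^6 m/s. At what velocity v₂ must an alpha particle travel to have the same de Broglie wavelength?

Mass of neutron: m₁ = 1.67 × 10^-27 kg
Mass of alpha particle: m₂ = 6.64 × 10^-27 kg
v₂ = 1.19 × 10^6 m/s

For equal de Broglie wavelengths: λ₁ = λ₂

h/(m₁v₁) = h/(m₂v₂)
m₁v₁ = m₂v₂
v₂ = v₁ · (m₁/m₂)

v₂ = 4.74 × 10^6 m/s × (1.67 × 10^-27 kg / 6.64 × 10^-27 kg)
v₂ = 1.19 × 10^6 m/s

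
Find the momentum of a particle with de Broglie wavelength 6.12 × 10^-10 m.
1.08 × 10^-24 kg·m/s

From the de Broglie relation λ = h/p, we solve for p:

p = h/λ
p = (6.626 × 10^-34 J·s) / (6.12 × 10^-10 m)
p = 1.08 × 10^-24 kg·m/s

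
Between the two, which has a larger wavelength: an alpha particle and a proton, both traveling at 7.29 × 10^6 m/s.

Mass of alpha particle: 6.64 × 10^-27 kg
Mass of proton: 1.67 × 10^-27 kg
The proton has the longer wavelength.

Using λ = h/(mv), since both particles have the same velocity, the wavelength depends only on mass.

For alpha particle: λ₁ = h/(m₁v) = 1.37 × 10^-14 m
For proton: λ₂ = h/(m₂v) = 5.44 × 10^-14 m

Since λ ∝ 1/m at constant velocity, the lighter particle has the longer wavelength.

The proton has the longer de Broglie wavelength.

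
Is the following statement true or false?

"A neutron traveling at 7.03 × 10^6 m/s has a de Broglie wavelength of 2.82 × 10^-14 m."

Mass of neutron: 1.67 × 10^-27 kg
False

The claim is incorrect.

Using λ = h/(mv):
λ = (6.626 × 10^-34 J·s) / (1.67 × 10^-27 kg × 7.03 × 10^6 m/s)
λ = 5.64 × 10^-14 m

The actual wavelength differs from the claimed 2.82 × 10^-14 m.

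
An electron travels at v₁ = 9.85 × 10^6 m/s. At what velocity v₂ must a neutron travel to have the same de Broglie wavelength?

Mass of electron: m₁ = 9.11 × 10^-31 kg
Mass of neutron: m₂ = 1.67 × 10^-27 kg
v₂ = 5.37 × 10^3 m/s

For equal de Broglie wavelengths: λ₁ = λ₂

h/(m₁v₁) = h/(m₂v₂)
m₁v₁ = m₂v₂
v₂ = v₁ · (m₁/m₂)

v₂ = 9.85 × 10^6 m/s × (9.11 × 10^-31 kg / 1.67 × 10^-27 kg)
v₂ = 5.37 × 10^3 m/s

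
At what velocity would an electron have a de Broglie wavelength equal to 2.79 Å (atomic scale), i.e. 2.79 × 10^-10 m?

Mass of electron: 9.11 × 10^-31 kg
2.61 × 10^6 m/s

From λ = h/(mv), solve for v:

v = h/(mλ)
v = (6.626 × 10^-34 J·s) / (9.11 × 10^-31 kg × 2.79 × 10^-10 m)
v = 2.61 × 10^6 m/s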